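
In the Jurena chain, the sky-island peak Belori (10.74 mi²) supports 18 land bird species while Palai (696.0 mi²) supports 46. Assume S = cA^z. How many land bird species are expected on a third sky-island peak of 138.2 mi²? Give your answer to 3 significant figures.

32.0

z = ln(46/18) / ln(696/10.74) = 0.9383 / 4.1714 = 0.2249
c = 18 / 10.74^0.2249 = 18 / 1.706 = 10.55
S₃ = 10.55 × 138.2^0.2249 = 10.55 × 3.03 ≈ 31.98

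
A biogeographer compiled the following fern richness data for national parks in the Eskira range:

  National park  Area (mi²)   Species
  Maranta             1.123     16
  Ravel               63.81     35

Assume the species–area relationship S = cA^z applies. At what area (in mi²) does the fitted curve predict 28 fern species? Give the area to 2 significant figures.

20 mi²

z = ln(35/16) / ln(63.81/1.123) = 0.7828 / 4.0399 = 0.1938
c = 16 / 1.123^0.1938 = 16 / 1.023 = 15.64
A = (28/15.64)^(1/0.1938) ⇒ ln A = ln(1.79)/0.1938 = 3.0042
A = e^3.0042 ≈ 20.17 mi²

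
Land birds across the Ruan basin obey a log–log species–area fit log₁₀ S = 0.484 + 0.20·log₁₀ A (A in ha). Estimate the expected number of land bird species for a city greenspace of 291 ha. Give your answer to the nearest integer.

S = 3.048 × 291^0.2
ln S = ln 3.048 + 0.2 × ln 291 = 1.1145 + 0.2 × 5.6733 = 2.2491
S = e^2.2491 ≈ 9.479

9 species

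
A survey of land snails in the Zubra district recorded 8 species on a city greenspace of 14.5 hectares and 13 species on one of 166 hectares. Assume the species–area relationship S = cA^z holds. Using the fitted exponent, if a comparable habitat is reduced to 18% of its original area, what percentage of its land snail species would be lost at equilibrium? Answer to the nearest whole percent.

z = ln(13/8) / ln(166/14.5) = 0.4855 / 2.4378 = 0.1992
S_new/S_old = (A_new/A_old)^z = 0.18^0.1992 = exp(0.1992 × -1.7148) = 0.7107
Fraction lost = 1 − 0.7107 = 0.2893

29%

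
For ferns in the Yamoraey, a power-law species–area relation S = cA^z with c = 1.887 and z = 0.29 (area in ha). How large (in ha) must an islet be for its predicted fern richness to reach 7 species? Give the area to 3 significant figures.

91.9 ha

7 = 1.887 × A^0.29  ⇒  A^0.29 = 7/1.887 = 3.71
ln A = ln(3.71) / 0.29 = 1.3109 / 0.29 = 4.5204
A = e^4.5204 ≈ 91.87 ha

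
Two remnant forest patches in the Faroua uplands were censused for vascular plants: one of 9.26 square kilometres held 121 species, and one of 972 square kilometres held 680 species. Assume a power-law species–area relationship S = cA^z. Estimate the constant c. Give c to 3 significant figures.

z = ln(S₂/S₁) / ln(A₂/A₁) = ln(680/121) / ln(972/9.26) = 1.7263 / 4.6537 = 0.3710
c = S₁ / A₁^z = 121 / 9.26^0.3710 = 121 / 2.283 = 52.99

53.0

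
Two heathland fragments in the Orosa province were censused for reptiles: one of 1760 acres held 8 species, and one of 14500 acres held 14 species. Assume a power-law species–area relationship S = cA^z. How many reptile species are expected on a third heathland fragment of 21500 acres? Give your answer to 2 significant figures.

z = ln(14/8) / ln(14500/1760) = 0.5596 / 2.1088 = 0.2654
c = 8 / 1760^0.2654 = 8 / 7.265 = 1.101
S₃ = 1.101 × 21500^0.2654 = 1.101 × 14.12 ≈ 15.54

16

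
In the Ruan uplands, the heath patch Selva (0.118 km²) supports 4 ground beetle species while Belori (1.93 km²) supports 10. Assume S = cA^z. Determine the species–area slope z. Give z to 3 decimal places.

0.328

Taking logs: ln S = ln c + z ln A, so z = (ln S₂ − ln S₁)/(ln A₂ − ln A₁).
z = ln(10/4) / ln(1.93/0.118) = ln(2.5) / ln(16.36) = 0.9163 / 2.7946 = 0.3279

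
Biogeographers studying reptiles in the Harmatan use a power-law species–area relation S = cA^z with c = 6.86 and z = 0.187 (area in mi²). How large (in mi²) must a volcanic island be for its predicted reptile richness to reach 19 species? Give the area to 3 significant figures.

19 = 6.86 × A^0.187  ⇒  A^0.187 = 19/6.86 = 2.77
ln A = ln(2.77) / 0.187 = 1.0187 / 0.187 = 5.4478
A = e^5.4478 ≈ 232.2 mi²

232 mi²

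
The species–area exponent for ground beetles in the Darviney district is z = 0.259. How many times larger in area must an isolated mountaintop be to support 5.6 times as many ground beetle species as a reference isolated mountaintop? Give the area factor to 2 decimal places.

(A₂/A₁)^0.259 = 5.6, so A₂/A₁ = 5.6^(1/0.259) = 5.6^3.861
ln(A₂/A₁) = ln 5.6 / 0.259 = 1.7228 / 0.259 = 6.6516
A₂/A₁ = e^6.6516 ≈ 774

774.03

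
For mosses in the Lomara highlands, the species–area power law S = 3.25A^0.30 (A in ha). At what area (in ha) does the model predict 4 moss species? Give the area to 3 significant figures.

4 = 3.25 × A^0.3  ⇒  A^0.3 = 4/3.25 = 1.231
ln A = ln(1.231) / 0.3 = 0.2076 / 0.3 = 0.6921
A = e^0.6921 ≈ 1.998 ha

2.00 ha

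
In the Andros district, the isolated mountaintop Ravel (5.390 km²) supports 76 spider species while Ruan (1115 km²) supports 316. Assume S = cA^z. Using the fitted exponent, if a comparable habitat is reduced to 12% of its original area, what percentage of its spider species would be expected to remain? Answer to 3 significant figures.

z = ln(316/76) / ln(1115/5.39) = 1.4250 / 5.3321 = 0.2673
S_new/S_old = (A_new/A_old)^z = 0.12^0.2673 = exp(0.2673 × -2.1203) = 0.5674

56.7%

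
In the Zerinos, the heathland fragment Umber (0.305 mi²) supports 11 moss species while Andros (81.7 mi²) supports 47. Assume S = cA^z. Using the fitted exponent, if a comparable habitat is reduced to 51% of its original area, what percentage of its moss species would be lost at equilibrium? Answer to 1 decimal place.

z = ln(47/11) / ln(81.7/0.305) = 1.4523 / 5.5905 = 0.2598
S_new/S_old = (A_new/A_old)^z = 0.51^0.2598 = exp(0.2598 × -0.6733) = 0.8395
Fraction lost = 1 − 0.8395 = 0.1605

16.0%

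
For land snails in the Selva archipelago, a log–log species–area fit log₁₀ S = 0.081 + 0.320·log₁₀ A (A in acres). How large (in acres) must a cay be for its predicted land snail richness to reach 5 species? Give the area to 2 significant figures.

85 acres

5 = 1.205 × A^0.32  ⇒  A^0.32 = 5/1.205 = 4.149
ln A = ln(4.149) / 0.32 = 1.4229 / 0.32 = 4.4467
A = e^4.4467 ≈ 85.34 acres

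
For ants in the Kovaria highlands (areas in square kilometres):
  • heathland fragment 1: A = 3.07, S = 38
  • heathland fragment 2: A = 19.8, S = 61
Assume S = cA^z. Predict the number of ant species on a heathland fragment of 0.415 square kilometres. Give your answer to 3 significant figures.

z = ln(61/38) / ln(19.8/3.07) = 0.4733 / 1.8640 = 0.2539
c = 38 / 3.07^0.2539 = 38 / 1.33 = 28.58
S₃ = 28.58 × 0.415^0.2539 = 28.58 × 0.7999 ≈ 22.86

22.9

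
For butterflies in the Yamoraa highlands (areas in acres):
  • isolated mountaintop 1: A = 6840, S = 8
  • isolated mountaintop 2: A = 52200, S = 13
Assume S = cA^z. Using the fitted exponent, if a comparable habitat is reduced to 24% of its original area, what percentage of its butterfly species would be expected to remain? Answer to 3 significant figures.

z = ln(13/8) / ln(52200/6840) = 0.4855 / 2.0323 = 0.2389
S_new/S_old = (A_new/A_old)^z = 0.24^0.2389 = exp(0.2389 × -1.4271) = 0.7111

71.1%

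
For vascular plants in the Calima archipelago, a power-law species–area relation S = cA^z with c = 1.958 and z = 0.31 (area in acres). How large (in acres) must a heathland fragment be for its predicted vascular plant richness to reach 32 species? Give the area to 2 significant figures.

32 = 1.958 × A^0.31  ⇒  A^0.31 = 32/1.958 = 16.34
ln A = ln(16.34) / 0.31 = 2.7938 / 0.31 = 9.0123
A = e^9.0123 ≈ 8203 acres

8200 acres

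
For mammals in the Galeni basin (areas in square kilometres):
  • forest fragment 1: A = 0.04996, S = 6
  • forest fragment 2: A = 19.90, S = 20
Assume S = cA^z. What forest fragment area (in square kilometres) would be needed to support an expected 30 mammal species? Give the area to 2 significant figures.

150 square kilometres

z = ln(20/6) / ln(19.9/0.04996) = 1.2040 / 5.9873 = 0.2011
c = 6 / 0.04996^0.2011 = 6 / 0.5474 = 10.96
A = (30/10.96)^(1/0.2011) ⇒ ln A = ln(2.737)/0.2011 = 5.0071
A = e^5.0071 ≈ 149.5 square kilometres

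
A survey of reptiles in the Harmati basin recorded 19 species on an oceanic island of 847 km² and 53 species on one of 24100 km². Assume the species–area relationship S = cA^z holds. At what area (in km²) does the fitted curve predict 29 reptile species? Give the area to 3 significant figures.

z = ln(53/19) / ln(24100/847) = 1.0259 / 3.3483 = 0.3064
c = 19 / 847^0.3064 = 19 / 7.89 = 2.408
A = (29/2.408)^(1/0.3064) ⇒ ln A = ln(12.04)/0.3064 = 8.1219
A = e^8.1219 ≈ 3367 km²

3370 km²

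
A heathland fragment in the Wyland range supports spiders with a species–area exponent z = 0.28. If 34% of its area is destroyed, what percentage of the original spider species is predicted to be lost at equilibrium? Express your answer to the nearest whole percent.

S_new/S_old = (A_new/A_old)^z = 0.66^0.28
= exp(0.28 × ln 0.66) = exp(0.28 × -0.4155) = exp(-0.1163) ≈ 0.8902
Fraction lost = 1 − 0.8902 = 0.1098

11%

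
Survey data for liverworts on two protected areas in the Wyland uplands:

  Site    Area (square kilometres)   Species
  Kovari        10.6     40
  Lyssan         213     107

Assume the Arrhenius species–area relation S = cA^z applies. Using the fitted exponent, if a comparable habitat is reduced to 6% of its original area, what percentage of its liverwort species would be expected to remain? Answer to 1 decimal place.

39.7%

z = ln(107/40) / ln(213/10.6) = 0.9839 / 3.0004 = 0.3279
S_new/S_old = (A_new/A_old)^z = 0.06^0.3279 = exp(0.3279 × -2.8134) = 0.3975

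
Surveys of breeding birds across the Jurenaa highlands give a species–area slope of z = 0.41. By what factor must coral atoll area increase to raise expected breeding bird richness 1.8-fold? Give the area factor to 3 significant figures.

(A₂/A₁)^0.41 = 1.8, so A₂/A₁ = 1.8^(1/0.41) = 1.8^2.439
ln(A₂/A₁) = ln 1.8 / 0.41 = 0.5878 / 0.41 = 1.4336
A₂/A₁ = e^1.4336 ≈ 4.194

4.19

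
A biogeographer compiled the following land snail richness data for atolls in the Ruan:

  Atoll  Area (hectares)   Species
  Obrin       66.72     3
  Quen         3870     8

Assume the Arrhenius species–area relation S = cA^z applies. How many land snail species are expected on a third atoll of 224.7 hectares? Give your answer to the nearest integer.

4

z = ln(8/3) / ln(3870/66.72) = 0.9808 / 4.0605 = 0.2416
c = 3 / 66.72^0.2416 = 3 / 2.758 = 1.088
S₃ = 1.088 × 224.7^0.2416 = 1.088 × 3.699 ≈ 4.023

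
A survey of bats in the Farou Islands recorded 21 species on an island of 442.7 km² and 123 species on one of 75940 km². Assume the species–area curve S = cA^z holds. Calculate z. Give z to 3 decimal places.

Taking logs: ln S = ln c + z ln A, so z = (ln S₂ − ln S₁)/(ln A₂ − ln A₁).
z = ln(123/21) / ln(75940/442.7) = ln(5.857) / ln(171.5) = 1.7677 / 5.1448 = 0.3436

0.344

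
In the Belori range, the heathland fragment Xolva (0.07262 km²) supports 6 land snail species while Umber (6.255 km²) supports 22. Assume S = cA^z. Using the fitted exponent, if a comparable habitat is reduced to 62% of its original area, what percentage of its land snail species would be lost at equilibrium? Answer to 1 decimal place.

13.0%

z = ln(22/6) / ln(6.255/0.07262) = 1.2993 / 4.4559 = 0.2916
S_new/S_old = (A_new/A_old)^z = 0.62^0.2916 = exp(0.2916 × -0.4780) = 0.8699
Fraction lost = 1 − 0.8699 = 0.1301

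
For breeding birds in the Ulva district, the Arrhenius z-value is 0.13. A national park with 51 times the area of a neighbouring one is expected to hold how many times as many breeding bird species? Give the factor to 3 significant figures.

S₂/S₁ = (A₂/A₁)^z = 51^0.13
ln(S₂/S₁) = 0.13 × ln 51 = 0.13 × 3.9318 = 0.5111
S₂/S₁ = e^0.5111 ≈ 1.667

1.67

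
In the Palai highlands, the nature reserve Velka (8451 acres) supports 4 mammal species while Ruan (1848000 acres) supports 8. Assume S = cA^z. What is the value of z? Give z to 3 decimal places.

Taking logs: ln S = ln c + z ln A, so z = (ln S₂ − ln S₁)/(ln A₂ − ln A₁).
z = ln(8/4) / ln(1848000/8451) = ln(2) / ln(218.7) = 0.6931 / 5.3876 = 0.1287

0.129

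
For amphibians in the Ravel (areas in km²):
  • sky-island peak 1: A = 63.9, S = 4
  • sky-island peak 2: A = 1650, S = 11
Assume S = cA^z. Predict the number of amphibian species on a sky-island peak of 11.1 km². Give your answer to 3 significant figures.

2.32

z = ln(11/4) / ln(1650/63.9) = 1.0116 / 3.2512 = 0.3111
c = 4 / 63.9^0.3111 = 4 / 3.646 = 1.097
S₃ = 1.097 × 11.1^0.3111 = 1.097 × 2.115 ≈ 2.32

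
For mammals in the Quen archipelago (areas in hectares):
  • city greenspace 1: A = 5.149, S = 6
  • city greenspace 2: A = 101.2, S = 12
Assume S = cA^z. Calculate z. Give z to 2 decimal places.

0.23

Taking logs: ln S = ln c + z ln A, so z = (ln S₂ − ln S₁)/(ln A₂ − ln A₁).
z = ln(12/6) / ln(101.2/5.149) = ln(2) / ln(19.65) = 0.6931 / 2.9783 = 0.2327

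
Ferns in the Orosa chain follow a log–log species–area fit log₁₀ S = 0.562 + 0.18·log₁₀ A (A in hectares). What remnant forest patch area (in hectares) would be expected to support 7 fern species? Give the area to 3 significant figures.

37.4 hectares

7 = 3.648 × A^0.18  ⇒  A^0.18 = 7/3.648 = 1.919
ln A = ln(1.919) / 0.18 = 0.6519 / 0.18 = 3.6214
A = e^3.6214 ≈ 37.39 hectares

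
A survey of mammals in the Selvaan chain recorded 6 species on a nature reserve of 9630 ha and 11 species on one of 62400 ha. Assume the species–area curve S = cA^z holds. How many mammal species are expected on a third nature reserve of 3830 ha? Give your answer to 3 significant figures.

z = ln(11/6) / ln(62400/9630) = 0.6061 / 1.8687 = 0.3244
c = 6 / 9630^0.3244 = 6 / 19.6 = 0.3062
S₃ = 0.3062 × 3830^0.3244 = 0.3062 × 14.53 ≈ 4.449

4.45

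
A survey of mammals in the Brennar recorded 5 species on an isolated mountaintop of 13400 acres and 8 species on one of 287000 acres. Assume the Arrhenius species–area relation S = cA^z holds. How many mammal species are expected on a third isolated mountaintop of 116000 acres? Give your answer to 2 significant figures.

7.0

z = ln(8/5) / ln(287000/13400) = 0.4700 / 3.0642 = 0.1534
c = 5 / 13400^0.1534 = 5 / 4.296 = 1.164
S₃ = 1.164 × 116000^0.1534 = 1.164 × 5.981 ≈ 6.962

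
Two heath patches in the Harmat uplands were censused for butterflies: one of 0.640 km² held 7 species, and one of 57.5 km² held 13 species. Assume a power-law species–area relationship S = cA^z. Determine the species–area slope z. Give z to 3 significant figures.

0.138

Taking logs: ln S = ln c + z ln A, so z = (ln S₂ − ln S₁)/(ln A₂ − ln A₁).
z = ln(13/7) / ln(57.5/0.64) = ln(1.857) / ln(89.84) = 0.6190 / 4.4981 = 0.1376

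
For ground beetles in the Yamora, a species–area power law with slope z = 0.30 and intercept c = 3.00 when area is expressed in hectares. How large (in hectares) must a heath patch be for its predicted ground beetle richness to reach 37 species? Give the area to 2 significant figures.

4300 hectares

37 = 3 × A^0.3  ⇒  A^0.3 = 37/3 = 12.33
ln A = ln(12.33) / 0.3 = 2.5123 / 0.3 = 8.3744
A = e^8.3744 ≈ 4334 hectares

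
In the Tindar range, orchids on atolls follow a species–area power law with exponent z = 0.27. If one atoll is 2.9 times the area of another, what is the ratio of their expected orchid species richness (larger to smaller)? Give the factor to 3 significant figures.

S₂/S₁ = (A₂/A₁)^z = 2.9^0.27
ln(S₂/S₁) = 0.27 × ln 2.9 = 0.27 × 1.0647 = 0.2875
S₂/S₁ = e^0.2875 ≈ 1.333

1.33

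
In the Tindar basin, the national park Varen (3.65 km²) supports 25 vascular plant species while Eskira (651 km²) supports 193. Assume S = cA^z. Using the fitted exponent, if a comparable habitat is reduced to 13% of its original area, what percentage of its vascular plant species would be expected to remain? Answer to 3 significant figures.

z = ln(193/25) / ln(651/3.65) = 2.0438 / 5.1838 = 0.3943
S_new/S_old = (A_new/A_old)^z = 0.13^0.3943 = exp(0.3943 × -2.0402) = 0.4474

44.7%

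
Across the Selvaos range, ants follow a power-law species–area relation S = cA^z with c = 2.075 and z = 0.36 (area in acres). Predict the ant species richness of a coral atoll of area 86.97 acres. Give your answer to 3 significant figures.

S = 2.075 × 86.97^0.36
ln S = ln 2.075 + 0.36 × ln 86.97 = 0.7300 + 0.36 × 4.4656 = 2.3376
S = e^2.3376 ≈ 10.36

10.4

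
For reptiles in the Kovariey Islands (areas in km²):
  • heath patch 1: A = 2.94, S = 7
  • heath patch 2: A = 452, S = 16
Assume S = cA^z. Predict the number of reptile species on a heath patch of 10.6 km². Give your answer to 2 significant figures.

z = ln(16/7) / ln(452/2.94) = 0.8267 / 5.0353 = 0.1642
c = 7 / 2.94^0.1642 = 7 / 1.194 = 5.864
S₃ = 5.864 × 10.6^0.1642 = 5.864 × 1.473 ≈ 8.64

8.6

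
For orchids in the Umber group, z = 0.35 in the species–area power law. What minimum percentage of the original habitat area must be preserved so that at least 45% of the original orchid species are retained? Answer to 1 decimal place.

Need (A_new/A_old)^0.35 = 0.45, so A_new/A_old = 0.45^(1/0.35) = 0.45^2.857
ln(A_new/A_old) = ln 0.45 / 0.35 = -0.7985 / 0.35 = -2.2815
A_new/A_old = e^-2.2815 ≈ 0.1021

10.2%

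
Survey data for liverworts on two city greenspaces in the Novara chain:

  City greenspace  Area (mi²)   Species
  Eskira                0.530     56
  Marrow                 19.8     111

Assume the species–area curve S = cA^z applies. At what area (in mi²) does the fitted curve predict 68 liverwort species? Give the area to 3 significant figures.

z = ln(111/56) / ln(19.8/0.53) = 0.6842 / 3.6206 = 0.1890
c = 56 / 0.53^0.1890 = 56 / 0.8869 = 63.14
A = (68/63.14)^(1/0.1890) ⇒ ln A = ln(1.077)/0.1890 = 0.3926
A = e^0.3926 ≈ 1.481 mi²

1.48 mi²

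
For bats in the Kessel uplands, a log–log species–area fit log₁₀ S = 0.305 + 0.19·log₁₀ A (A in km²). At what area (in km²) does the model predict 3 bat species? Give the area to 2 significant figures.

3 = 2.018 × A^0.19  ⇒  A^0.19 = 3/2.018 = 1.486
ln A = ln(1.486) / 0.19 = 0.3963 / 0.19 = 2.0859
A = e^2.0859 ≈ 8.052 km²

8.1 km²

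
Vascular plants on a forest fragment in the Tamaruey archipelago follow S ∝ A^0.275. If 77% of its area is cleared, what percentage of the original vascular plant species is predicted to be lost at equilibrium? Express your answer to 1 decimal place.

33.2%

S_new/S_old = (A_new/A_old)^z = 0.23^0.275
= exp(0.275 × ln 0.23) = exp(0.275 × -1.4697) = exp(-0.4042) ≈ 0.6675
Fraction lost = 1 − 0.6675 = 0.3325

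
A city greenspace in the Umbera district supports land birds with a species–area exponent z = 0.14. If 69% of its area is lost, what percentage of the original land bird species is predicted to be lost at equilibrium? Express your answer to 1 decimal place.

S_new/S_old = (A_new/A_old)^z = 0.31^0.14
= exp(0.14 × ln 0.31) = exp(0.14 × -1.1712) = exp(-0.1640) ≈ 0.8488
Fraction lost = 1 − 0.8488 = 0.1512

15.1%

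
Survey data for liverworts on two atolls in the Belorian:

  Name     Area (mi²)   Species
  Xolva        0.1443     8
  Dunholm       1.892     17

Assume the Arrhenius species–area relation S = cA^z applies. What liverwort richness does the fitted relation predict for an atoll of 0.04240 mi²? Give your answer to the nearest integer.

z = ln(17/8) / ln(1.892/0.1443) = 0.7538 / 2.5735 = 0.2929
c = 8 / 0.1443^0.2929 = 8 / 0.5672 = 14.1
S₃ = 14.1 × 0.0424^0.2929 = 14.1 × 0.3962 ≈ 5.589

6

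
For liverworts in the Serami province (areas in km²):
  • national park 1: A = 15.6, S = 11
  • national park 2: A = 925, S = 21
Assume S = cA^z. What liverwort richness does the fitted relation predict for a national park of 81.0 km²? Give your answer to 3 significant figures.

14.3

z = ln(21/11) / ln(925/15.6) = 0.6466 / 4.0825 = 0.1584
c = 11 / 15.6^0.1584 = 11 / 1.545 = 7.119
S₃ = 7.119 × 81^0.1584 = 7.119 × 2.006 ≈ 14.28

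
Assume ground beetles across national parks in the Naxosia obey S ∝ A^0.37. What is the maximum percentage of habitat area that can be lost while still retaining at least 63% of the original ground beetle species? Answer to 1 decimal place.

Need (A_new/A_old)^0.37 = 0.63, so A_new/A_old = 0.63^(1/0.37) = 0.63^2.703
ln(A_new/A_old) = ln 0.63 / 0.37 = -0.4620 / 0.37 = -1.2487
A_new/A_old = e^-1.2487 ≈ 0.2869
Fraction that can be lost = 1 − 0.2869 = 0.7131

71.3%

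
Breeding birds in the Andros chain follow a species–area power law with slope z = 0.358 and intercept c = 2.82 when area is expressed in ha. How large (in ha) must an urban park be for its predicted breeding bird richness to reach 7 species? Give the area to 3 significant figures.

7 = 2.82 × A^0.358  ⇒  A^0.358 = 7/2.82 = 2.482
ln A = ln(2.482) / 0.358 = 0.9092 / 0.358 = 2.5396
A = e^2.5396 ≈ 12.67 ha

12.7 ha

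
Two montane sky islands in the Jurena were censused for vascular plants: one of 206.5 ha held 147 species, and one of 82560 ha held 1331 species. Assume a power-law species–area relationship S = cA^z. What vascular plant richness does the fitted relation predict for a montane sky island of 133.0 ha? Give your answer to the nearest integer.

z = ln(1331/147) / ln(82560/206.5) = 2.2033 / 5.9910 = 0.3678
c = 147 / 206.5^0.3678 = 147 / 7.101 = 20.7
S₃ = 20.7 × 133^0.3678 = 20.7 × 6.04 ≈ 125

125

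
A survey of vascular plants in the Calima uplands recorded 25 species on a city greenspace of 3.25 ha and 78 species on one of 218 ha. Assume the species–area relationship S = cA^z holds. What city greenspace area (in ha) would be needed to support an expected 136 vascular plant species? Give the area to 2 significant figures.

1700 ha

z = ln(78/25) / ln(218/3.25) = 1.1378 / 4.2058 = 0.2705
c = 25 / 3.25^0.2705 = 25 / 1.376 = 18.17
A = (136/18.17)^(1/0.2705) ⇒ ln A = ln(7.483)/0.2705 = 7.4395
A = e^7.4395 ≈ 1702 ha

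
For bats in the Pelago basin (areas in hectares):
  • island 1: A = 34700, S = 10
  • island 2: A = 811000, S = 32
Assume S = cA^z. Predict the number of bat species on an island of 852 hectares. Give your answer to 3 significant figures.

2.55

z = ln(32/10) / ln(811000/34700) = 1.1632 / 3.1515 = 0.3691
c = 10 / 34700^0.3691 = 10 / 47.39 = 0.211
S₃ = 0.211 × 852^0.3691 = 0.211 × 12.07 ≈ 2.546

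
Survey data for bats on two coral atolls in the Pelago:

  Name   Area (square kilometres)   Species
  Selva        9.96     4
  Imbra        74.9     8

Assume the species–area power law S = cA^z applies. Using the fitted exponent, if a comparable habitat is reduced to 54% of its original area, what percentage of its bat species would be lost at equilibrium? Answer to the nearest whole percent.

19%

z = ln(8/4) / ln(74.9/9.96) = 0.6931 / 2.0176 = 0.3436
S_new/S_old = (A_new/A_old)^z = 0.54^0.3436 = exp(0.3436 × -0.6162) = 0.8092
Fraction lost = 1 − 0.8092 = 0.1908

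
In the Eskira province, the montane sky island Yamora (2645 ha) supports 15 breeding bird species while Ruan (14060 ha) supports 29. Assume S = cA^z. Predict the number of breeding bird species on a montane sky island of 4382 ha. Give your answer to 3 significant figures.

18.3

z = ln(29/15) / ln(14060/2645) = 0.6592 / 1.6707 = 0.3946
c = 15 / 2645^0.3946 = 15 / 22.41 = 0.6693
S₃ = 0.6693 × 4382^0.3946 = 0.6693 × 27.35 ≈ 18.31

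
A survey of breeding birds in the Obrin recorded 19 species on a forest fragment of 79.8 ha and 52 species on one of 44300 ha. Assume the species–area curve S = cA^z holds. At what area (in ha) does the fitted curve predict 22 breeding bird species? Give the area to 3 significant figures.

z = ln(52/19) / ln(44300/79.8) = 1.0068 / 6.3192 = 0.1593
c = 19 / 79.8^0.1593 = 19 / 2.009 = 9.456
A = (22/9.456)^(1/0.1593) ⇒ ln A = ln(2.327)/0.1593 = 5.2997
A = e^5.2997 ≈ 200.3 ha

200 ha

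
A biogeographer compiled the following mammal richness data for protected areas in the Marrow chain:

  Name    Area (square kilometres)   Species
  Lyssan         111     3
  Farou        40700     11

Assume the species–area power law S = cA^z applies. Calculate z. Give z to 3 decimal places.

Taking logs: ln S = ln c + z ln A, so z = (ln S₂ − ln S₁)/(ln A₂ − ln A₁).
z = ln(11/3) / ln(40700/111) = ln(3.667) / ln(366.7) = 1.2993 / 5.9045 = 0.2201

0.220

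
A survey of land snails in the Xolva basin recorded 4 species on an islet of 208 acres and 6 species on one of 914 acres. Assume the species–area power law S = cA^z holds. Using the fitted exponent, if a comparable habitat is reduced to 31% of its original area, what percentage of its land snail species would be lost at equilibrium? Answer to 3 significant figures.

27.4%

z = ln(6/4) / ln(914/208) = 0.4055 / 1.4803 = 0.2739
S_new/S_old = (A_new/A_old)^z = 0.31^0.2739 = exp(0.2739 × -1.1712) = 0.7256
Fraction lost = 1 − 0.7256 = 0.2744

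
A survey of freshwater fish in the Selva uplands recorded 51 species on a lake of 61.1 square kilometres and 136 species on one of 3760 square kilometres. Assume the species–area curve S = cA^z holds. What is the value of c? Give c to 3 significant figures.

19.2

z = ln(S₂/S₁) / ln(A₂/A₁) = ln(136/51) / ln(3760/61.1) = 0.9808 / 4.1197 = 0.2381
c = S₁ / A₁^z = 51 / 61.1^0.2381 = 51 / 2.662 = 19.16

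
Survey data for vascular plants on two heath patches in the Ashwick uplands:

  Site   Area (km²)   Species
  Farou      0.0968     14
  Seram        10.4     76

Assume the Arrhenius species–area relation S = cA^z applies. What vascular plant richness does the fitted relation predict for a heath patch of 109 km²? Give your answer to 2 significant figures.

180

z = ln(76/14) / ln(10.4/0.0968) = 1.6917 / 4.6769 = 0.3617
c = 14 / 0.0968^0.3617 = 14 / 0.4297 = 32.58
S₃ = 32.58 × 109^0.3617 = 32.58 × 5.457 ≈ 177.8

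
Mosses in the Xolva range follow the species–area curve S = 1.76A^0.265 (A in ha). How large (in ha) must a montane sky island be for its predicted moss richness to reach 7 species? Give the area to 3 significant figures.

7 = 1.76 × A^0.265  ⇒  A^0.265 = 7/1.76 = 3.977
ln A = ln(3.977) / 0.265 = 1.3806 / 0.265 = 5.2098
A = e^5.2098 ≈ 183.1 ha

183 ha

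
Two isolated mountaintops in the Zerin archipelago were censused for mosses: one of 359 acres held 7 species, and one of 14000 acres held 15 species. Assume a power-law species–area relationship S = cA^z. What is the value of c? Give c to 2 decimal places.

2.06

z = ln(S₂/S₁) / ln(A₂/A₁) = ln(15/7) / ln(14000/359) = 0.7621 / 3.6635 = 0.2080
c = S₁ / A₁^z = 7 / 359^0.2080 = 7 / 3.401 = 2.058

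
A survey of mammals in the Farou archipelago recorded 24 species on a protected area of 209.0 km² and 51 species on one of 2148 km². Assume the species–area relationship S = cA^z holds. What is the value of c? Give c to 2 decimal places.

z = ln(S₂/S₁) / ln(A₂/A₁) = ln(51/24) / ln(2148/209) = 0.7538 / 2.3300 = 0.3235
c = S₁ / A₁^z = 24 / 209^0.3235 = 24 / 5.631 = 4.262

4.26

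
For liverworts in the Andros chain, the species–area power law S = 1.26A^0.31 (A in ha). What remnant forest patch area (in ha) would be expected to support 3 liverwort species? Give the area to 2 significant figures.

3 = 1.26 × A^0.31  ⇒  A^0.31 = 3/1.26 = 2.381
ln A = ln(2.381) / 0.31 = 0.8675 / 0.31 = 2.7984
A = e^2.7984 ≈ 16.42 ha

16 ha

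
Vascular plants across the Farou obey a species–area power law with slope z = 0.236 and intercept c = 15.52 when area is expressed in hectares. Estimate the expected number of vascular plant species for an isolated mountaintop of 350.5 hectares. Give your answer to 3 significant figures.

61.9

S = 15.52 × 350.5^0.236
ln S = ln 15.52 + 0.236 × ln 350.5 = 2.7421 + 0.236 × 5.8594 = 4.1249
S = e^4.1249 ≈ 61.86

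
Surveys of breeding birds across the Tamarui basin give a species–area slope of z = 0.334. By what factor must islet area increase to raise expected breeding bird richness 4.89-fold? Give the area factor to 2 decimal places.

(A₂/A₁)^0.334 = 4.89, so A₂/A₁ = 4.89^(1/0.334) = 4.89^2.994
ln(A₂/A₁) = ln 4.89 / 0.334 = 1.5872 / 0.334 = 4.7521
A₂/A₁ = e^4.7521 ≈ 115.8

115.82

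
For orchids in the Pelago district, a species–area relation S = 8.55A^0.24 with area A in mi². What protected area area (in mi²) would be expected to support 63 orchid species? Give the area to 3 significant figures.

63 = 8.55 × A^0.24  ⇒  A^0.24 = 63/8.55 = 7.368
ln A = ln(7.368) / 0.24 = 1.9972 / 0.24 = 8.3217
A = e^8.3217 ≈ 4112 mi²

4110 mi²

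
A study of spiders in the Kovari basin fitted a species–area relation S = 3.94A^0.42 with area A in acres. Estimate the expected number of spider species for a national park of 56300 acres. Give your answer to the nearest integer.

390

S = 3.94 × 56300^0.42
ln S = ln 3.94 + 0.42 × ln 56300 = 1.3712 + 0.42 × 10.9384 = 5.9653
S = e^5.9653 ≈ 389.7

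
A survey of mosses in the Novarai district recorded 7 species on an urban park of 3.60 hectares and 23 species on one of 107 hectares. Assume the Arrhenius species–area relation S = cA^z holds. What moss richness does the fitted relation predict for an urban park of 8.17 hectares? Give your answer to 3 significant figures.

9.33

z = ln(23/7) / ln(107/3.6) = 1.1896 / 3.3919 = 0.3507
c = 7 / 3.6^0.3507 = 7 / 1.567 = 4.467
S₃ = 4.467 × 8.17^0.3507 = 4.467 × 2.089 ≈ 9.331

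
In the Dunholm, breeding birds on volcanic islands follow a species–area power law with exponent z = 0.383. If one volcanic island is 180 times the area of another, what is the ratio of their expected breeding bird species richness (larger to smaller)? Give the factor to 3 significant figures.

7.31

S₂/S₁ = (A₂/A₁)^z = 180^0.383
ln(S₂/S₁) = 0.383 × ln 180 = 0.383 × 5.1930 = 1.9889
S₂/S₁ = e^1.9889 ≈ 7.308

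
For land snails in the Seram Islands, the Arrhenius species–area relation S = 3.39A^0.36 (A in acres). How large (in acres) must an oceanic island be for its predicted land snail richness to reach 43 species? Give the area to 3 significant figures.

1160 acres

43 = 3.39 × A^0.36  ⇒  A^0.36 = 43/3.39 = 12.68
ln A = ln(12.68) / 0.36 = 2.5404 / 0.36 = 7.0566
A = e^7.0566 ≈ 1160 acres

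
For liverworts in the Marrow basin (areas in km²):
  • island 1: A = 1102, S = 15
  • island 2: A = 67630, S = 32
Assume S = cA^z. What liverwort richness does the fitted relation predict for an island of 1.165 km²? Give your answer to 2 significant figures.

z = ln(32/15) / ln(67630/1102) = 0.7577 / 4.1169 = 0.1840
c = 15 / 1102^0.1840 = 15 / 3.63 = 4.132
S₃ = 4.132 × 1.165^0.1840 = 4.132 × 1.029 ≈ 4.25

4.3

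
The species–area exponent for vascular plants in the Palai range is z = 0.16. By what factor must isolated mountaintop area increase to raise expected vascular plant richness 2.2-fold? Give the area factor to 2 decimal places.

(A₂/A₁)^0.16 = 2.2, so A₂/A₁ = 2.2^(1/0.16) = 2.2^6.25
ln(A₂/A₁) = ln 2.2 / 0.16 = 0.7885 / 0.16 = 4.9279
A₂/A₁ = e^4.9279 ≈ 138.1

138.08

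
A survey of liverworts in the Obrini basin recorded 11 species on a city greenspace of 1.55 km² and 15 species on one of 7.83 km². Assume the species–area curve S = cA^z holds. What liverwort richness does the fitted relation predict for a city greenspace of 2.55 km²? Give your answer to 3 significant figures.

12.1

z = ln(15/11) / ln(7.83/1.55) = 0.3102 / 1.6197 = 0.1915
c = 11 / 1.55^0.1915 = 11 / 1.088 = 10.11
S₃ = 10.11 × 2.55^0.1915 = 10.11 × 1.196 ≈ 12.1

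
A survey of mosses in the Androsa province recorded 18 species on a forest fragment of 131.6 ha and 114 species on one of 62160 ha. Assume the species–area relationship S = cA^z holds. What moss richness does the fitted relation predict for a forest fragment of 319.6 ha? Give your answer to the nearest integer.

23

z = ln(114/18) / ln(62160/131.6) = 1.8458 / 6.1577 = 0.2998
c = 18 / 131.6^0.2998 = 18 / 4.318 = 4.169
S₃ = 4.169 × 319.6^0.2998 = 4.169 × 5.634 ≈ 23.48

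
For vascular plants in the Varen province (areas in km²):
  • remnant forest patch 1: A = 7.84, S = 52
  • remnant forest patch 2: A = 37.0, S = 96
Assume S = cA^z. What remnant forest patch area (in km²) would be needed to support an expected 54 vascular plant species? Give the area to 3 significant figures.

8.63 km²

z = ln(96/52) / ln(37/7.84) = 0.6131 / 1.5517 = 0.3951
c = 52 / 7.84^0.3951 = 52 / 2.256 = 23.05
A = (54/23.05)^(1/0.3951) ⇒ ln A = ln(2.343)/0.3951 = 2.1548
A = e^2.1548 ≈ 8.626 km²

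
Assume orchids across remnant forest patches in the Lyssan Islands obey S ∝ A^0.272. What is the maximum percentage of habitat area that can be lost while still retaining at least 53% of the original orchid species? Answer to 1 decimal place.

Need (A_new/A_old)^0.272 = 0.53, so A_new/A_old = 0.53^(1/0.272) = 0.53^3.676
ln(A_new/A_old) = ln 0.53 / 0.272 = -0.6349 / 0.272 = -2.3341
A_new/A_old = e^-2.3341 ≈ 0.0969
Fraction that can be lost = 1 − 0.0969 = 0.9031

90.3%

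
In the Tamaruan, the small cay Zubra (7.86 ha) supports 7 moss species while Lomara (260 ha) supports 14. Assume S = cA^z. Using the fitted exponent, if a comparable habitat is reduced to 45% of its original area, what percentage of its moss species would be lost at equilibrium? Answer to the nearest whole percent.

15%

z = ln(14/7) / ln(260/7.86) = 0.6931 / 3.4989 = 0.1981
S_new/S_old = (A_new/A_old)^z = 0.45^0.1981 = exp(0.1981 × -0.7985) = 0.8537
Fraction lost = 1 − 0.8537 = 0.1463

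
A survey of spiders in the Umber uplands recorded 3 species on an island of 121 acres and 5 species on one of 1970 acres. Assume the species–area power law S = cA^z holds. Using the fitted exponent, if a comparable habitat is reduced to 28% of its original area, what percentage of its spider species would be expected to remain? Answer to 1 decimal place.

79.2%

z = ln(5/3) / ln(1970/121) = 0.5108 / 2.7900 = 0.1831
S_new/S_old = (A_new/A_old)^z = 0.28^0.1831 = exp(0.1831 × -1.2730) = 0.7921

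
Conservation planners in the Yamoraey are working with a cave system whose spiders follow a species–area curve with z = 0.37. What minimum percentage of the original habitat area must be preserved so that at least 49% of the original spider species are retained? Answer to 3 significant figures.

Need (A_new/A_old)^0.37 = 0.49, so A_new/A_old = 0.49^(1/0.37) = 0.49^2.703
ln(A_new/A_old) = ln 0.49 / 0.37 = -0.7133 / 0.37 = -1.9280
A_new/A_old = e^-1.9280 ≈ 0.1454

14.5%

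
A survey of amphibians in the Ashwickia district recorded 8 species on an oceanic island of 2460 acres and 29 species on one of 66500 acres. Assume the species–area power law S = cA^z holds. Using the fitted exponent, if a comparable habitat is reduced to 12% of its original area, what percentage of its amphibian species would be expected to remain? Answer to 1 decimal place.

43.7%

z = ln(29/8) / ln(66500/2460) = 1.2879 / 3.2970 = 0.3906
S_new/S_old = (A_new/A_old)^z = 0.12^0.3906 = exp(0.3906 × -2.1203) = 0.4368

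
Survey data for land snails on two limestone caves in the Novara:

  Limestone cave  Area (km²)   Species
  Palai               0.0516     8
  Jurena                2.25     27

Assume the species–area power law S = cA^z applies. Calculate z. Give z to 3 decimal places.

Taking logs: ln S = ln c + z ln A, so z = (ln S₂ − ln S₁)/(ln A₂ − ln A₁).
z = ln(27/8) / ln(2.25/0.0516) = ln(3.375) / ln(43.6) = 1.2164 / 3.7752 = 0.3222

0.322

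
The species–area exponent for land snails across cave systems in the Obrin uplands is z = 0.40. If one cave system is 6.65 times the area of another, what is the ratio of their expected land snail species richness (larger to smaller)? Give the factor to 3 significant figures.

2.13

S₂/S₁ = (A₂/A₁)^z = 6.65^0.4
ln(S₂/S₁) = 0.4 × ln 6.65 = 0.4 × 1.8946 = 0.7578
S₂/S₁ = e^0.7578 ≈ 2.134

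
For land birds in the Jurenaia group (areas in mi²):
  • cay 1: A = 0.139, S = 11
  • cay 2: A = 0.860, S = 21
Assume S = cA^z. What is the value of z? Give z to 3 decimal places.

Taking logs: ln S = ln c + z ln A, so z = (ln S₂ − ln S₁)/(ln A₂ − ln A₁).
z = ln(21/11) / ln(0.86/0.139) = ln(1.909) / ln(6.187) = 0.6466 / 1.8225 = 0.3548

0.355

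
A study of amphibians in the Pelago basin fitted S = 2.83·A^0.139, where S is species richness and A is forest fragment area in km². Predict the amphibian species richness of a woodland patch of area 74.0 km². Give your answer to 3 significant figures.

S = 2.83 × 74^0.139
ln S = ln 2.83 + 0.139 × ln 74 = 1.0403 + 0.139 × 4.3041 = 1.6385
S = e^1.6385 ≈ 5.148

5.15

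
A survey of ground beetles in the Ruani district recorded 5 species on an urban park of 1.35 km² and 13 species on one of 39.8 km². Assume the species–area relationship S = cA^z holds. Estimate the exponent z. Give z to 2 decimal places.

Taking logs: ln S = ln c + z ln A, so z = (ln S₂ − ln S₁)/(ln A₂ − ln A₁).
z = ln(13/5) / ln(39.8/1.35) = ln(2.6) / ln(29.48) = 0.9555 / 3.3838 = 0.2824

0.28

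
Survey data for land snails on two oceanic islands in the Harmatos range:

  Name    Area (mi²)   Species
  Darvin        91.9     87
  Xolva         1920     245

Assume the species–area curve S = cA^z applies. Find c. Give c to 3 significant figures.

18.7

z = ln(S₂/S₁) / ln(A₂/A₁) = ln(245/87) / ln(1920/91.9) = 1.0354 / 3.0394 = 0.3406
c = S₁ / A₁^z = 87 / 91.9^0.3406 = 87 / 4.664 = 18.65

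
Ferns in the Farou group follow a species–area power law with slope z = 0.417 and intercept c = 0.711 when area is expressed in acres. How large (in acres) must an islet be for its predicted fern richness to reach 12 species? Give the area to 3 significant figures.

877 acres

12 = 0.711 × A^0.417  ⇒  A^0.417 = 12/0.711 = 16.88
ln A = ln(16.88) / 0.417 = 2.8260 / 0.417 = 6.7770
A = e^6.7770 ≈ 877.4 acres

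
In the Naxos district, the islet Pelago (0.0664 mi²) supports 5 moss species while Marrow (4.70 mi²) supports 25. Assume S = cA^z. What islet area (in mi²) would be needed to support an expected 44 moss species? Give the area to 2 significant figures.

z = ln(25/5) / ln(4.7/0.0664) = 1.6094 / 4.2596 = 0.3778
c = 5 / 0.0664^0.3778 = 5 / 0.3589 = 13.93
A = (44/13.93)^(1/0.3778) ⇒ ln A = ln(3.158)/0.3778 = 3.0438
A = e^3.0438 ≈ 20.98 mi²

21 mi²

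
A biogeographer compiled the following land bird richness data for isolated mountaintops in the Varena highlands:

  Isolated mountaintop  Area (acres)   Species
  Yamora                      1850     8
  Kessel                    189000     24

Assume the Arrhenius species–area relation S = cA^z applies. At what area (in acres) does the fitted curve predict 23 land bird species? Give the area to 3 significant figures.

158000 acres

z = ln(24/8) / ln(189000/1850) = 1.0986 / 4.6266 = 0.2375
c = 8 / 1850^0.2375 = 8 / 5.968 = 1.341
A = (23/1.341)^(1/0.2375) ⇒ ln A = ln(17.16)/0.2375 = 11.9703
A = e^11.9703 ≈ 157988 acres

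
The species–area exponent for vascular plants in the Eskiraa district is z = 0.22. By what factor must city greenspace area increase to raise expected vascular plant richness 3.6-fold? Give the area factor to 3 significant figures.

338

(A₂/A₁)^0.22 = 3.6, so A₂/A₁ = 3.6^(1/0.22) = 3.6^4.545
ln(A₂/A₁) = ln 3.6 / 0.22 = 1.2809 / 0.22 = 5.8224
A₂/A₁ = e^5.8224 ≈ 337.8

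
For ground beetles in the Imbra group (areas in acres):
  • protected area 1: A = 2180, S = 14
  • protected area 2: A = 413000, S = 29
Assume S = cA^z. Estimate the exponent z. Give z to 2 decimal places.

0.14

Taking logs: ln S = ln c + z ln A, so z = (ln S₂ − ln S₁)/(ln A₂ − ln A₁).
z = ln(29/14) / ln(413000/2180) = ln(2.071) / ln(189.4) = 0.7282 / 5.2441 = 0.1389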